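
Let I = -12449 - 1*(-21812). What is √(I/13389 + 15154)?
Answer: 3*√33539654761/4463 ≈ 123.10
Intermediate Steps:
I = 9363 (I = -12449 + 21812 = 9363)
√(I/13389 + 15154) = √(9363/13389 + 15154) = √(9363*(1/13389) + 15154) = √(3121/4463 + 15154) = √(67635423/4463) = 3*√33539654761/4463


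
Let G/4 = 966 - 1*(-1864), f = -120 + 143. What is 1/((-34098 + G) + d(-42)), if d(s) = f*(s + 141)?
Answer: -1/20501 ≈ -4.8778e-5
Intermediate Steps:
f = 23
G = 11320 (G = 4*(966 - 1*(-1864)) = 4*(966 + 1864) = 4*2830 = 11320)
d(s) = 3243 + 23*s (d(s) = 23*(s + 141) = 23*(141 + s) = 3243 + 23*s)
1/((-34098 + G) + d(-42)) = 1/((-34098 + 11320) + (3243 + 23*(-42))) = 1/(-22778 + (3243 - 966)) = 1/(-22778 + 2277) = 1/(-20501) = -1/20501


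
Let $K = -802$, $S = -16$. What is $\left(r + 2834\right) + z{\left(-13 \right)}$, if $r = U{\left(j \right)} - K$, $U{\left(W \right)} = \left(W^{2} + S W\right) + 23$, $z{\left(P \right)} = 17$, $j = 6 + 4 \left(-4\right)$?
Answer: $3936$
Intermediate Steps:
$j = -10$ ($j = 6 - 16 = -10$)
$U{\left(W \right)} = 23 + W^{2} - 16 W$ ($U{\left(W \right)} = \left(W^{2} - 16 W\right) + 23 = 23 + W^{2} - 16 W$)
$r = 1085$ ($r = \left(23 + \left(-10\right)^{2} - -160\right) - -802 = \left(23 + 100 + 160\right) + 802 = 283 + 802 = 1085$)
$\left(r + 2834\right) + z{\left(-13 \right)} = \left(1085 + 2834\right) + 17 = 3919 + 17 = 3936$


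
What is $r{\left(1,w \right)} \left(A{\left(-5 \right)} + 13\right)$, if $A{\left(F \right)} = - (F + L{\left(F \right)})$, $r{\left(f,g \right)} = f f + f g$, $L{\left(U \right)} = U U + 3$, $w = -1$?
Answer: $0$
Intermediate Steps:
$L{\left(U \right)} = 3 + U^{2}$ ($L{\left(U \right)} = U^{2} + 3 = 3 + U^{2}$)
$r{\left(f,g \right)} = f^{2} + f g$
$A{\left(F \right)} = -3 - F - F^{2}$ ($A{\left(F \right)} = - (F + \left(3 + F^{2}\right)) = - (3 + F + F^{2}) = -3 - F - F^{2}$)
$r{\left(1,w \right)} \left(A{\left(-5 \right)} + 13\right) = 1 \left(1 - 1\right) \left(\left(-3 - -5 - \left(-5\right)^{2}\right) + 13\right) = 1 \cdot 0 \left(\left(-3 + 5 - 25\right) + 13\right) = 0 \left(\left(-3 + 5 - 25\right) + 13\right) = 0 \left(-23 + 13\right) = 0 \left(-10\right) = 0$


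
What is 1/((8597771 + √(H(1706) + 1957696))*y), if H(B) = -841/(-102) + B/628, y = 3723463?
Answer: 68842352397/2203883364767848803602035 - √125512604653494/2203883364767848803602035 ≈ 3.1232e-14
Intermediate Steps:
H(B) = 841/102 + B/628 (H(B) = -841*(-1/102) + B*(1/628) = 841/102 + B/628)
1/((8597771 + √(H(1706) + 1957696))*y) = 1/((8597771 + √((841/102 + (1/628)*1706) + 1957696))*3723463) = (1/3723463)/(8597771 + √((841/102 + 853/314) + 1957696)) = (1/3723463)/(8597771 + √(87770/8007 + 1957696)) = (1/3723463)/(8597771 + √(15675359642/8007)) = (1/3723463)/(8597771 + √125512604653494/8007) = 1/(3723463*(8597771 + √125512604653494/8007))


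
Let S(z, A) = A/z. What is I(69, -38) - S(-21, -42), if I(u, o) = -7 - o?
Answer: 29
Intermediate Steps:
I(69, -38) - S(-21, -42) = (-7 - 1*(-38)) - (-42)/(-21) = (-7 + 38) - (-42)*(-1)/21 = 31 - 1*2 = 31 - 2 = 29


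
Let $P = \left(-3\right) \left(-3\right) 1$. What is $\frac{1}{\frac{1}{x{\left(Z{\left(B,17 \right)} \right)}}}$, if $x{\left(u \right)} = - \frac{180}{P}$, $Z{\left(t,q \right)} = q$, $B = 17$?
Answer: $-20$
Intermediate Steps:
$P = 9$ ($P = 9 \cdot 1 = 9$)
$x{\left(u \right)} = -20$ ($x{\left(u \right)} = - \frac{180}{9} = \left(-180\right) \frac{1}{9} = -20$)
$\frac{1}{\frac{1}{x{\left(Z{\left(B,17 \right)} \right)}}} = \frac{1}{\frac{1}{-20}} = \frac{1}{- \frac{1}{20}} = -20$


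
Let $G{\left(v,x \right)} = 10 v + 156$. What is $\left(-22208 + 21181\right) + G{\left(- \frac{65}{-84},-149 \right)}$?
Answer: $- \frac{36257}{42} \approx -863.26$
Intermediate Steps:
$G{\left(v,x \right)} = 156 + 10 v$
$\left(-22208 + 21181\right) + G{\left(- \frac{65}{-84},-149 \right)} = \left(-22208 + 21181\right) + \left(156 + 10 \left(- \frac{65}{-84}\right)\right) = -1027 + \left(156 + 10 \left(\left(-65\right) \left(- \frac{1}{84}\right)\right)\right) = -1027 + \left(156 + 10 \cdot \frac{65}{84}\right) = -1027 + \left(156 + \frac{325}{42}\right) = -1027 + \frac{6877}{42} = - \frac{36257}{42}$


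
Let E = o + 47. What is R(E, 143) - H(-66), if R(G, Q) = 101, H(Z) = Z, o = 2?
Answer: 167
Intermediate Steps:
E = 49 (E = 2 + 47 = 49)
R(E, 143) - H(-66) = 101 - 1*(-66) = 101 + 66 = 167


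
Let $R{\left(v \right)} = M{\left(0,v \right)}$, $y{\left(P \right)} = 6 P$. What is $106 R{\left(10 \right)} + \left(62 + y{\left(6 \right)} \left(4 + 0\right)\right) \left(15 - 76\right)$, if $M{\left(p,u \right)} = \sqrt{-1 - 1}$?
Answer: $-12566 + 106 i \sqrt{2} \approx -12566.0 + 149.91 i$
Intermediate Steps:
$M{\left(p,u \right)} = i \sqrt{2}$ ($M{\left(p,u \right)} = \sqrt{-2} = i \sqrt{2}$)
$R{\left(v \right)} = i \sqrt{2}$
$106 R{\left(10 \right)} + \left(62 + y{\left(6 \right)} \left(4 + 0\right)\right) \left(15 - 76\right) = 106 i \sqrt{2} + \left(62 + 6 \cdot 6 \left(4 + 0\right)\right) \left(15 - 76\right) = 106 i \sqrt{2} + \left(62 + 36 \cdot 4\right) \left(-61\right) = 106 i \sqrt{2} + \left(62 + 144\right) \left(-61\right) = 106 i \sqrt{2} + 206 \left(-61\right) = 106 i \sqrt{2} - 12566 = -12566 + 106 i \sqrt{2}$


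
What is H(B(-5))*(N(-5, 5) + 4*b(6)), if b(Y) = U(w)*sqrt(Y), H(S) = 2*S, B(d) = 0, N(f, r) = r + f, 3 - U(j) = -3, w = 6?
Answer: 0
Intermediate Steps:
U(j) = 6 (U(j) = 3 - 1*(-3) = 3 + 3 = 6)
N(f, r) = f + r
b(Y) = 6*sqrt(Y)
H(B(-5))*(N(-5, 5) + 4*b(6)) = (2*0)*((-5 + 5) + 4*(6*sqrt(6))) = 0*(0 + 24*sqrt(6)) = 0*(24*sqrt(6)) = 0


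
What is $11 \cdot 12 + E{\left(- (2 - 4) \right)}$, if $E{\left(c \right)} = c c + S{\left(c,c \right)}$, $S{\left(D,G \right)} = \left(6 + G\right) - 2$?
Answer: $142$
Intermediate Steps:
$S{\left(D,G \right)} = 4 + G$
$E{\left(c \right)} = 4 + c + c^{2}$ ($E{\left(c \right)} = c c + \left(4 + c\right) = c^{2} + \left(4 + c\right) = 4 + c + c^{2}$)
$11 \cdot 12 + E{\left(- (2 - 4) \right)} = 11 \cdot 12 + \left(4 - \left(2 - 4\right) + \left(- (2 - 4)\right)^{2}\right) = 132 + \left(4 - \left(2 - 4\right) + \left(- (2 - 4)\right)^{2}\right) = 132 + \left(4 - -2 + \left(\left(-1\right) \left(-2\right)\right)^{2}\right) = 132 + \left(4 + 2 + 2^{2}\right) = 132 + \left(4 + 2 + 4\right) = 132 + 10 = 142$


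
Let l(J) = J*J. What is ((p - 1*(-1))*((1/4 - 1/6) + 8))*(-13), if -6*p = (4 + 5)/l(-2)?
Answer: -6305/96 ≈ -65.677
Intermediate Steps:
l(J) = J**2
p = -3/8 (p = -(4 + 5)/(6*((-2)**2)) = -3/(2*4) = -1/6*9/4 = -3/8 ≈ -0.37500)
((p - 1*(-1))*((1/4 - 1/6) + 8))*(-13) = ((-3/8 - 1*(-1))*((1/4 - 1/6) + 8))*(-13) = ((-3/8 + 1)*((1*(1/4) - 1*1/6) + 8))*(-13) = (5*((1/4 - 1/6) + 8)/8)*(-13) = (5*(1/12 + 8)/8)*(-13) = ((5/8)*(97/12))*(-13) = (485/96)*(-13) = -6305/96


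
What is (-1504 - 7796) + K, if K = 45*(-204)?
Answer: -18480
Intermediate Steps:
K = -9180
(-1504 - 7796) + K = (-1504 - 7796) - 9180 = -9300 - 9180 = -18480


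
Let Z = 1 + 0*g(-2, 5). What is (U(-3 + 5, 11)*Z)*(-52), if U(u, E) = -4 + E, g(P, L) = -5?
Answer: -364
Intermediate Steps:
Z = 1 (Z = 1 + 0*(-5) = 1 + 0 = 1)
(U(-3 + 5, 11)*Z)*(-52) = ((-4 + 11)*1)*(-52) = (7*1)*(-52) = 7*(-52) = -364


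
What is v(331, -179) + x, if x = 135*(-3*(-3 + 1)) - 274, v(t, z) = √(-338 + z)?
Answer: 536 + I*√517 ≈ 536.0 + 22.738*I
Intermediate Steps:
x = 536 (x = 135*(-3*(-2)) - 274 = 135*6 - 274 = 810 - 274 = 536)
v(331, -179) + x = √(-338 - 179) + 536 = √(-517) + 536 = I*√517 + 536 = 536 + I*√517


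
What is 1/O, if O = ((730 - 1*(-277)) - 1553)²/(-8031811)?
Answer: -8031811/298116 ≈ -26.942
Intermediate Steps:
O = -298116/8031811 (O = ((730 + 277) - 1553)²*(-1/8031811) = (1007 - 1553)²*(-1/8031811) = (-546)²*(-1/8031811) = 298116*(-1/8031811) = -298116/8031811 ≈ -0.037117)
1/O = 1/(-298116/8031811) = -8031811/298116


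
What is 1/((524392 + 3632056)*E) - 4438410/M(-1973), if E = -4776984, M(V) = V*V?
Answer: -88125898128085369849/77291246030499318528 ≈ -1.1402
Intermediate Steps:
M(V) = V²
1/((524392 + 3632056)*E) - 4438410/M(-1973) = 1/((524392 + 3632056)*(-4776984)) - 4438410/((-1973)²) = -1/4776984/4156448 - 4438410/3892729 = (1/4156448)*(-1/4776984) - 4438410*1/3892729 = -1/19855285592832 - 4438410/3892729 = -88125898128085369849/77291246030499318528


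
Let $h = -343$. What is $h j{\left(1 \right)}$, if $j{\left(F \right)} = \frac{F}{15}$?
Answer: $- \frac{343}{15} \approx -22.867$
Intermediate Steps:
$j{\left(F \right)} = \frac{F}{15}$ ($j{\left(F \right)} = F \frac{1}{15} = \frac{F}{15}$)
$h j{\left(1 \right)} = - 343 \cdot \frac{1}{15} \cdot 1 = \left(-343\right) \frac{1}{15} = - \frac{343}{15}$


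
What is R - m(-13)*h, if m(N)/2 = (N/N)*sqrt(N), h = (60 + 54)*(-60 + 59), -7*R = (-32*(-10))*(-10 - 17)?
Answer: 8640/7 + 228*I*sqrt(13) ≈ 1234.3 + 822.07*I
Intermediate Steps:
R = 8640/7 (R = -(-32*(-10))*(-10 - 17)/7 = -320*(-27)/7 = -1/7*(-8640) = 8640/7 ≈ 1234.3)
h = -114 (h = 114*(-1) = -114)
m(N) = 2*sqrt(N) (m(N) = 2*((N/N)*sqrt(N)) = 2*(1*sqrt(N)) = 2*sqrt(N))
R - m(-13)*h = 8640/7 - 2*sqrt(-13)*(-114) = 8640/7 - 2*(I*sqrt(13))*(-114) = 8640/7 - 2*I*sqrt(13)*(-114) = 8640/7 - (-228)*I*sqrt(13) = 8640/7 + 228*I*sqrt(13)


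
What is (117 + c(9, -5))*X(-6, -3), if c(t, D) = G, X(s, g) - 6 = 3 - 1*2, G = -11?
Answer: 742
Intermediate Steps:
X(s, g) = 7 (X(s, g) = 6 + (3 - 1*2) = 6 + (3 - 2) = 6 + 1 = 7)
c(t, D) = -11
(117 + c(9, -5))*X(-6, -3) = (117 - 11)*7 = 106*7 = 742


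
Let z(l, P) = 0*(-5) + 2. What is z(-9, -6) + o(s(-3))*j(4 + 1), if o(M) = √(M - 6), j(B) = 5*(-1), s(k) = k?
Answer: 2 - 15*I ≈ 2.0 - 15.0*I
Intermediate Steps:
z(l, P) = 2 (z(l, P) = 0 + 2 = 2)
j(B) = -5
o(M) = √(-6 + M)
z(-9, -6) + o(s(-3))*j(4 + 1) = 2 + √(-6 - 3)*(-5) = 2 + √(-9)*(-5) = 2 + (3*I)*(-5) = 2 - 15*I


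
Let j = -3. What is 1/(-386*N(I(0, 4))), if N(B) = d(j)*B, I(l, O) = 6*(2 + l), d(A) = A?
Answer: 1/13896 ≈ 7.1963e-5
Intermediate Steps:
I(l, O) = 12 + 6*l
N(B) = -3*B
1/(-386*N(I(0, 4))) = 1/(-(-1158)*(12 + 6*0)) = 1/(-(-1158)*(12 + 0)) = 1/(-(-1158)*12) = 1/(-386*(-36)) = 1/13896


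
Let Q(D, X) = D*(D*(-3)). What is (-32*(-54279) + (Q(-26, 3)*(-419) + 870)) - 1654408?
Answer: 933122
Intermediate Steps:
Q(D, X) = -3*D**2 (Q(D, X) = D*(-3*D) = -3*D**2)
(-32*(-54279) + (Q(-26, 3)*(-419) + 870)) - 1654408 = (-32*(-54279) + (-3*(-26)**2*(-419) + 870)) - 1654408 = (1736928 + (-3*676*(-419) + 870)) - 1654408 = (1736928 + (-2028*(-419) + 870)) - 1654408 = (1736928 + (849732 + 870)) - 1654408 = (1736928 + 850602) - 1654408 = 2587530 - 1654408 = 933122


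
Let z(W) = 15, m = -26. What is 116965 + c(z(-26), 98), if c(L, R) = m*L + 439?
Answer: 117014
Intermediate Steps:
c(L, R) = 439 - 26*L (c(L, R) = -26*L + 439 = 439 - 26*L)
116965 + c(z(-26), 98) = 116965 + (439 - 26*15) = 116965 + (439 - 390) = 116965 + 49 = 117014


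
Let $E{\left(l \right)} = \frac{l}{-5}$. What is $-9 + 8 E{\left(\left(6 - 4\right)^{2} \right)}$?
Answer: $- \frac{77}{5} \approx -15.4$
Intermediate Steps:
$E{\left(l \right)} = - \frac{l}{5}$ ($E{\left(l \right)} = l \left(- \frac{1}{5}\right) = - \frac{l}{5}$)
$-9 + 8 E{\left(\left(6 - 4\right)^{2} \right)} = -9 + 8 \left(- \frac{\left(6 - 4\right)^{2}}{5}\right) = -9 + 8 \left(- \frac{2^{2}}{5}\right) = -9 + 8 \left(\left(- \frac{1}{5}\right) 4\right) = -9 + 8 \left(- \frac{4}{5}\right) = -9 - \frac{32}{5} = - \frac{77}{5}$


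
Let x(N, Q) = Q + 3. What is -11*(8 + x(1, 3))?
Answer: -154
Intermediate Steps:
x(N, Q) = 3 + Q
-11*(8 + x(1, 3)) = -11*(8 + (3 + 3)) = -11*(8 + 6) = -11*14 = -154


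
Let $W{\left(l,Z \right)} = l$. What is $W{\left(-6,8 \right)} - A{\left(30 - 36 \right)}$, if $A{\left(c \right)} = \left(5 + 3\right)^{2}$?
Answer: $-70$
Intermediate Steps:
$A{\left(c \right)} = 64$ ($A{\left(c \right)} = 8^{2} = 64$)
$W{\left(-6,8 \right)} - A{\left(30 - 36 \right)} = -6 - 64 = -70$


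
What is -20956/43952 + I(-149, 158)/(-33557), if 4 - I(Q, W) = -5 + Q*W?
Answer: -434583511/368724316 ≈ -1.1786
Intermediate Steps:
I(Q, W) = 9 - Q*W (I(Q, W) = 4 - (-5 + Q*W) = 4 + (5 - Q*W) = 9 - Q*W)
-20956/43952 + I(-149, 158)/(-33557) = -20956/43952 + (9 - 1*(-149)*158)/(-33557) = -20956*1/43952 + (9 + 23542)*(-1/33557) = -5239/10988 + 23551*(-1/33557) = -5239/10988 - 23551/33557 = -434583511/368724316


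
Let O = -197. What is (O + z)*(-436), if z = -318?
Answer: 224540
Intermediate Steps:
(O + z)*(-436) = (-197 - 318)*(-436) = -515*(-436) = 224540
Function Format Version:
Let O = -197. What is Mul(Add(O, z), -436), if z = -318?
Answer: 224540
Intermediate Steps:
Mul(Add(O, z), -436) = Mul(Add(-197, -318), -436) = Mul(-515, -436) = 224540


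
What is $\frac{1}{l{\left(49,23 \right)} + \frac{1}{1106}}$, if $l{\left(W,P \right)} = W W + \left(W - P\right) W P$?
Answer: $\frac{1106}{35063519} \approx 3.1543 \cdot 10^{-5}$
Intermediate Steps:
$l{\left(W,P \right)} = W^{2} + P W \left(W - P\right)$ ($l{\left(W,P \right)} = W^{2} + W \left(W - P\right) P = W^{2} + P W \left(W - P\right)$)
$\frac{1}{l{\left(49,23 \right)} + \frac{1}{1106}} = \frac{1}{49 \left(49 - 23^{2} + 23 \cdot 49\right) + \frac{1}{1106}} = \frac{1}{49 \left(49 - 529 + 1127\right) + \frac{1}{1106}} = \frac{1}{49 \cdot 647 + \frac{1}{1106}} = \frac{1}{31703 + \frac{1}{1106}} = \frac{1}{\frac{35063519}{1106}} = \frac{1106}{35063519}$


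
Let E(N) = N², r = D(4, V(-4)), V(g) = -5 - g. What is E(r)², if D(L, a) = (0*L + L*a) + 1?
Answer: 81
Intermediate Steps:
D(L, a) = 1 + L*a (D(L, a) = (0 + L*a) + 1 = L*a + 1 = 1 + L*a)
r = -3 (r = 1 + 4*(-5 - 1*(-4)) = 1 + 4*(-5 + 4) = 1 + 4*(-1) = 1 - 4 = -3)
E(r)² = ((-3)²)² = 9² = 81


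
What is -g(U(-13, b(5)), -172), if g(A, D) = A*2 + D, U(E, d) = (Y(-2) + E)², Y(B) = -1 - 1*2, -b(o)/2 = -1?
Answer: -340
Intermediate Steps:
b(o) = 2 (b(o) = -2*(-1) = 2)
Y(B) = -3 (Y(B) = -1 - 2 = -3)
U(E, d) = (-3 + E)²
g(A, D) = D + 2*A (g(A, D) = 2*A + D = D + 2*A)
-g(U(-13, b(5)), -172) = -(-172 + 2*(-3 - 13)²) = -(-172 + 2*(-16)²) = -(-172 + 2*256) = -(-172 + 512) = -1*340 = -340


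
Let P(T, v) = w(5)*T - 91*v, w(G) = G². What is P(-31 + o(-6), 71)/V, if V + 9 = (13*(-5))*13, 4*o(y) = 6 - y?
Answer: 1023/122 ≈ 8.3852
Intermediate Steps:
o(y) = 3/2 - y/4 (o(y) = (6 - y)/4 = 3/2 - y/4)
P(T, v) = -91*v + 25*T (P(T, v) = 5²*T - 91*v = 25*T - 91*v = -91*v + 25*T)
V = -854 (V = -9 + (13*(-5))*13 = -9 - 65*13 = -9 - 845 = -854)
P(-31 + o(-6), 71)/V = (-91*71 + 25*(-31 + (3/2 - ¼*(-6))))/(-854) = (-6461 + 25*(-31 + (3/2 + 3/2)))*(-1/854) = (-6461 + 25*(-31 + 3))*(-1/854) = (-6461 + 25*(-28))*(-1/854) = (-6461 - 700)*(-1/854) = -7161*(-1/854) = 1023/122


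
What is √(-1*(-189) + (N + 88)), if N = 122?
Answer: √399 ≈ 19.975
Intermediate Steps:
√(-1*(-189) + (N + 88)) = √(-1*(-189) + (122 + 88)) = √(189 + 210) = √399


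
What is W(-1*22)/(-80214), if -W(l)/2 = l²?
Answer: 484/40107 ≈ 0.012068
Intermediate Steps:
W(l) = -2*l²
W(-1*22)/(-80214) = -2*(-1*22)²/(-80214) = -2*(-22)²*(-1/80214) = -2*484*(-1/80214) = -968*(-1/80214) = 484/40107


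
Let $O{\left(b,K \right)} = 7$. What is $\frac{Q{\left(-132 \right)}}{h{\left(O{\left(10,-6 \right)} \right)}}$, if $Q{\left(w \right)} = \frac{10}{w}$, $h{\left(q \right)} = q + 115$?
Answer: $- \frac{5}{8052} \approx -0.00062096$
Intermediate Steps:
$h{\left(q \right)} = 115 + q$
$\frac{Q{\left(-132 \right)}}{h{\left(O{\left(10,-6 \right)} \right)}} = \frac{10 \frac{1}{-132}}{115 + 7} = \frac{10 \left(- \frac{1}{132}\right)}{122} = \left(- \frac{5}{66}\right) \frac{1}{122} = - \frac{5}{8052}$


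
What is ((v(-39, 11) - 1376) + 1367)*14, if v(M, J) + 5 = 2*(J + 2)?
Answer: 168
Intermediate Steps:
v(M, J) = -1 + 2*J (v(M, J) = -5 + 2*(J + 2) = -5 + 2*(2 + J) = -5 + (4 + 2*J) = -1 + 2*J)
((v(-39, 11) - 1376) + 1367)*14 = (((-1 + 2*11) - 1376) + 1367)*14 = (((-1 + 22) - 1376) + 1367)*14 = ((21 - 1376) + 1367)*14 = (-1355 + 1367)*14 = 12*14 = 168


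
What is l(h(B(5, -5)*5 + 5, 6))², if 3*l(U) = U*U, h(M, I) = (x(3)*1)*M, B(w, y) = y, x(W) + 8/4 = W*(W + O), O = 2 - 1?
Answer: 1600000000/9 ≈ 1.7778e+8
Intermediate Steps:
O = 1
x(W) = -2 + W*(1 + W) (x(W) = -2 + W*(W + 1) = -2 + W*(1 + W))
h(M, I) = 10*M (h(M, I) = ((-2 + 3 + 3²)*1)*M = ((-2 + 3 + 9)*1)*M = (10*1)*M = 10*M)
l(U) = U²/3 (l(U) = (U*U)/3 = U²/3)
l(h(B(5, -5)*5 + 5, 6))² = ((10*(-5*5 + 5))²/3)² = ((10*(-25 + 5))²/3)² = ((10*(-20))²/3)² = ((⅓)*(-200)²)² = ((⅓)*40000)² = (40000/3)² = 1600000000/9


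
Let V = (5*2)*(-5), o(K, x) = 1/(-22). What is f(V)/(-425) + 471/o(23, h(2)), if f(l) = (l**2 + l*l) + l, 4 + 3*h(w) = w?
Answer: -176352/17 ≈ -10374.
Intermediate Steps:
h(w) = -4/3 + w/3
o(K, x) = -1/22
V = -50 (V = 10*(-5) = -50)
f(l) = l + 2*l**2 (f(l) = (l**2 + l**2) + l = 2*l**2 + l = l + 2*l**2)
f(V)/(-425) + 471/o(23, h(2)) = -50*(1 + 2*(-50))/(-425) + 471/(-1/22) = -50*(1 - 100)*(-1/425) + 471*(-22) = -50*(-99)*(-1/425) - 10362 = 4950*(-1/425) - 10362 = -198/17 - 10362 = -176352/17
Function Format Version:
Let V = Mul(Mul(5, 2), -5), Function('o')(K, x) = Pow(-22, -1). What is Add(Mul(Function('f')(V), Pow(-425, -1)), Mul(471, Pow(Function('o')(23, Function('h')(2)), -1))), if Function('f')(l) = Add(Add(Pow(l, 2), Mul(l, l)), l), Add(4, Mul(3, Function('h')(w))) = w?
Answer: Rational(-176352, 17) ≈ -10374.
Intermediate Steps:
Function('h')(w) = Add(Rational(-4, 3), Mul(Rational(1, 3), w))
Function('o')(K, x) = Rational(-1, 22)
V = -50 (V = Mul(10, -5) = -50)
Function('f')(l) = Add(l, Mul(2, Pow(l, 2))) (Function('f')(l) = Add(Add(Pow(l, 2), Pow(l, 2)), l) = Add(Mul(2, Pow(l, 2)), l) = Add(l, Mul(2, Pow(l, 2))))
Add(Mul(Function('f')(V), Pow(-425, -1)), Mul(471, Pow(Function('o')(23, Function('h')(2)), -1))) = Add(Mul(Mul(-50, Add(1, Mul(2, -50))), Pow(-425, -1)), Mul(471, Pow(Rational(-1, 22), -1))) = Add(Mul(Mul(-50, Add(1, -100)), Rational(-1, 425)), Mul(471, -22)) = Add(Mul(Mul(-50, -99), Rational(-1, 425)), -10362) = Add(Mul(4950, Rational(-1, 425)), -10362) = Add(Rational(-198, 17), -10362) = Rational(-176352, 17)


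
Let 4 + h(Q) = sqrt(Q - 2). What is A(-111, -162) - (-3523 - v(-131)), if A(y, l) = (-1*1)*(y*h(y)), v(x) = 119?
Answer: 3198 + 111*I*sqrt(113) ≈ 3198.0 + 1179.9*I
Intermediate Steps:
h(Q) = -4 + sqrt(-2 + Q) (h(Q) = -4 + sqrt(Q - 2) = -4 + sqrt(-2 + Q))
A(y, l) = -y*(-4 + sqrt(-2 + y)) (A(y, l) = (-1*1)*(y*(-4 + sqrt(-2 + y))) = -y*(-4 + sqrt(-2 + y)))
A(-111, -162) - (-3523 - v(-131)) = -111*(4 - sqrt(-2 - 111)) - (-3523 - 1*119) = -111*(4 - sqrt(-113)) - (-3523 - 119) = -111*(4 - I*sqrt(113)) - 1*(-3642) = -111*(4 - I*sqrt(113)) + 3642 = (-444 + 111*I*sqrt(113)) + 3642 = 3198 + 111*I*sqrt(113)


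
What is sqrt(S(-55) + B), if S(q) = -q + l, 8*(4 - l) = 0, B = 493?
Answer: 2*sqrt(138) ≈ 23.495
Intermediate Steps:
l = 4 (l = 4 - 1/8*0 = 4 + 0 = 4)
S(q) = 4 - q (S(q) = -q + 4 = 4 - q)
sqrt(S(-55) + B) = sqrt((4 - 1*(-55)) + 493) = sqrt((4 + 55) + 493) = sqrt(59 + 493) = sqrt(552) = 2*sqrt(138)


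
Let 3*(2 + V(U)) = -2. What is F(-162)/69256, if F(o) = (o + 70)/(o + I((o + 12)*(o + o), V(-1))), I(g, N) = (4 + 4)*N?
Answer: 69/9522700 ≈ 7.2458e-6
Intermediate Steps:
V(U) = -8/3 (V(U) = -2 + (⅓)*(-2) = -2 - ⅔ = -8/3)
I(g, N) = 8*N
F(o) = (70 + o)/(-64/3 + o) (F(o) = (o + 70)/(o + 8*(-8/3)) = (70 + o)/(o - 64/3) = (70 + o)/(-64/3 + o))
F(-162)/69256 = (3*(70 - 162)/(-64 + 3*(-162)))/69256 = (3*(-92)/(-64 - 486))*(1/69256) = (3*(-92)/(-550))*(1/69256) = (3*(-1/550)*(-92))*(1/69256) = (138/275)*(1/69256) = 69/9522700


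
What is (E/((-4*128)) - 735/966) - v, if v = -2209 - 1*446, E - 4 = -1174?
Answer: 15641615/5888 ≈ 2656.5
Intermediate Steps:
E = -1170 (E = 4 - 1174 = -1170)
v = -2655 (v = -2209 - 446 = -2655)
(E/((-4*128)) - 735/966) - v = (-1170/((-4*128)) - 735/966) - 1*(-2655) = (-1170/(-512) - 735*1/966) + 2655 = (-1170*(-1/512) - 35/46) + 2655 = (585/256 - 35/46) + 2655 = 8975/5888 + 2655 = 15641615/5888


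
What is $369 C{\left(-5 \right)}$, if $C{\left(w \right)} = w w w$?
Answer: $-46125$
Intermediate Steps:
$C{\left(w \right)} = w^{3}$ ($C{\left(w \right)} = w^{2} w = w^{3}$)
$369 C{\left(-5 \right)} = 369 \left(-5\right)^{3} = 369 \left(-125\right) = -46125$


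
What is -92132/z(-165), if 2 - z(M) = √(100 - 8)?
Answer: 23033/11 + 23033*√23/11 ≈ 12136.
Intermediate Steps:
z(M) = 2 - 2*√23 (z(M) = 2 - √(100 - 8) = 2 - √92 = 2 - 2*√23)
-92132/z(-165) = -92132/(2 - 2*√23)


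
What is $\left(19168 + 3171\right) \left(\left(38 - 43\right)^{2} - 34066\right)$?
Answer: $-760441899$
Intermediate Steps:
$\left(19168 + 3171\right) \left(\left(38 - 43\right)^{2} - 34066\right) = 22339 \left(\left(-5\right)^{2} - 34066\right) = 22339 \left(25 - 34066\right) = 22339 \left(-34041\right) = -760441899$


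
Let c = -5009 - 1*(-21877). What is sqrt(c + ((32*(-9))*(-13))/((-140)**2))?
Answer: sqrt(20663534)/35 ≈ 129.88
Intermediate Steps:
c = 16868 (c = -5009 + 21877 = 16868)
sqrt(c + ((32*(-9))*(-13))/((-140)**2)) = sqrt(16868 + ((32*(-9))*(-13))/((-140)**2)) = sqrt(16868 - 288*(-13)/19600) = sqrt(16868 + 3744*(1/19600)) = sqrt(16868 + 234/1225) = sqrt(20663534/1225) = sqrt(20663534)/35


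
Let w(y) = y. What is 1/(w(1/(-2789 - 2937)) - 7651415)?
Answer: -5726/43812002291 ≈ -1.3069e-7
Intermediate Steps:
1/(w(1/(-2789 - 2937)) - 7651415) = 1/(1/(-2789 - 2937) - 7651415) = 1/(1/(-5726) - 7651415) = 1/(-1/5726 - 7651415) = 1/(-43812002291/5726) = -5726/43812002291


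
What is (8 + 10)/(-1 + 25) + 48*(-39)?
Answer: -7485/4 ≈ -1871.3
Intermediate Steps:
(8 + 10)/(-1 + 25) + 48*(-39) = 18/24 - 1872 = 18*(1/24) - 1872 = ¾ - 1872 = -7485/4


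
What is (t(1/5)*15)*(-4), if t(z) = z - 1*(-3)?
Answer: -192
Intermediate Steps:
t(z) = 3 + z (t(z) = z + 3 = 3 + z)
(t(1/5)*15)*(-4) = ((3 + 1/5)*15)*(-4) = ((3 + ⅕)*15)*(-4) = ((16/5)*15)*(-4) = 48*(-4) = -192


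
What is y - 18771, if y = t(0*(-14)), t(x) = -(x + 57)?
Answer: -18828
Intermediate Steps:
t(x) = -57 - x (t(x) = -(57 + x) = -57 - x)
y = -57 (y = -57 - 0*(-14) = -57 - 1*0 = -57 + 0 = -57)
y - 18771 = -57 - 18771 = -18828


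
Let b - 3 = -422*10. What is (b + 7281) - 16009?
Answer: -12945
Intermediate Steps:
b = -4217 (b = 3 - 422*10 = 3 - 4220 = -4217)
(b + 7281) - 16009 = (-4217 + 7281) - 16009 = 3064 - 16009 = -12945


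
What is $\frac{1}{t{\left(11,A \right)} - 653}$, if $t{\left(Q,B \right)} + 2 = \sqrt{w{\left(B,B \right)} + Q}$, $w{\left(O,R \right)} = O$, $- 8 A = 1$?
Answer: $- \frac{5240}{3432113} - \frac{2 \sqrt{174}}{3432113} \approx -0.0015344$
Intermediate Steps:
$A = - \frac{1}{8}$ ($A = \left(- \frac{1}{8}\right) 1 = - \frac{1}{8} \approx -0.125$)
$t{\left(Q,B \right)} = -2 + \sqrt{B + Q}$
$\frac{1}{t{\left(11,A \right)} - 653} = \frac{1}{\left(-2 + \sqrt{- \frac{1}{8} + 11}\right) - 653} = \frac{1}{\left(-2 + \sqrt{\frac{87}{8}}\right) - 653} = \frac{1}{\left(-2 + \frac{\sqrt{174}}{4}\right) - 653} = \frac{1}{-655 + \frac{\sqrt{174}}{4}}$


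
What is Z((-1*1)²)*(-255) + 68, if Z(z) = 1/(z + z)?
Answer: -119/2 ≈ -59.500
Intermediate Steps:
Z(z) = 1/(2*z)
Z((-1*1)²)*(-255) + 68 = (1/(2*((-1*1)²)))*(-255) + 68 = (1/(2*((-1)²)))*(-255) + 68 = ((½)/1)*(-255) + 68 = ((½)*1)*(-255) + 68 = (½)*(-255) + 68 = -255/2 + 68 = -119/2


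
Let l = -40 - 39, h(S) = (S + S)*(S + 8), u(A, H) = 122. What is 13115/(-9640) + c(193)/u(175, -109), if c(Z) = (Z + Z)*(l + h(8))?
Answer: 65702405/117608 ≈ 558.66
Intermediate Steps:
h(S) = 2*S*(8 + S) (h(S) = (2*S)*(8 + S) = 2*S*(8 + S))
l = -79
c(Z) = 354*Z (c(Z) = (Z + Z)*(-79 + 2*8*(8 + 8)) = (2*Z)*(-79 + 2*8*16) = (2*Z)*(-79 + 256) = (2*Z)*177 = 354*Z)
13115/(-9640) + c(193)/u(175, -109) = 13115/(-9640) + (354*193)/122 = 13115*(-1/9640) + 68322*(1/122) = -2623/1928 + 34161/61 = 65702405/117608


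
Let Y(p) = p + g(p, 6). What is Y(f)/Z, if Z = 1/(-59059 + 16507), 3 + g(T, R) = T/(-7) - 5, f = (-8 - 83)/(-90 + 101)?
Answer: 7063632/11 ≈ 6.4215e+5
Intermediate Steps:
f = -91/11 ≈ -8.2727
g(T, R) = -8 - T/7 (g(T, R) = -3 + (T/(-7) - 5) = -3 + (-T/7 - 5) = -3 + (-5 - T/7) = -8 - T/7)
Y(p) = -8 + 6*p/7 (Y(p) = p + (-8 - p/7) = -8 + 6*p/7)
Z = -1/42552 (Z = 1/(-42552) = -1/42552 ≈ -2.3501e-5)
Y(f)/Z = (-8 + (6/7)*(-91/11))/(-1/42552) = (-8 - 78/11)*(-42552) = -166/11*(-42552) = 7063632/11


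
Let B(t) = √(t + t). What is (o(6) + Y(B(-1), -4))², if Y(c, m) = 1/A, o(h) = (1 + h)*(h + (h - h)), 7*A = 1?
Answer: 2401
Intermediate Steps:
A = ⅐ (A = (⅐)*1 = ⅐ ≈ 0.14286)
B(t) = √2*√t (B(t) = √(2*t) = √2*√t)
o(h) = h*(1 + h) (o(h) = (1 + h)*(h + 0) = (1 + h)*h = h*(1 + h))
Y(c, m) = 7 (Y(c, m) = 1/(⅐) = 7)
(o(6) + Y(B(-1), -4))² = (6*(1 + 6) + 7)² = (6*7 + 7)² = (42 + 7)² = 49² = 2401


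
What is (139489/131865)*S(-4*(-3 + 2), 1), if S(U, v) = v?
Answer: 139489/131865 ≈ 1.0578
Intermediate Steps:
(139489/131865)*S(-4*(-3 + 2), 1) = (139489/131865)*1 = 139489/131865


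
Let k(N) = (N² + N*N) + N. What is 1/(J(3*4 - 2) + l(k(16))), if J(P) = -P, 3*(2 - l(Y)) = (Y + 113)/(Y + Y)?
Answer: -3168/25985 ≈ -0.12192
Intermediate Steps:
k(N) = N + 2*N² (k(N) = (N² + N²) + N = 2*N² + N = N + 2*N²)
l(Y) = 2 - (113 + Y)/(6*Y) (l(Y) = 2 - (Y + 113)/(3*(Y + Y)) = 2 - (113 + Y)/(3*(2*Y)) = 2 - (113 + Y)*1/(2*Y)/3 = 2 - (113 + Y)/(6*Y))
1/(J(3*4 - 2) + l(k(16))) = 1/(-(3*4 - 2) + (-113 + 11*(16*(1 + 2*16)))/(6*((16*(1 + 2*16))))) = 1/(-(12 - 2) + (-113 + 11*(16*(1 + 32)))/(6*((16*(1 + 32))))) = 1/(-1*10 + (-113 + 11*(16*33))/(6*((16*33)))) = 1/(-10 + (⅙)*(-113 + 11*528)/528) = 1/(-10 + (⅙)*(1/528)*(-113 + 5808)) = 1/(-10 + (⅙)*(1/528)*5695) = 1/(-10 + 5695/3168) = 1/(-25985/3168) = -3168/25985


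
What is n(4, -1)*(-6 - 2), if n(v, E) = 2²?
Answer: -32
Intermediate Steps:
n(v, E) = 4
n(4, -1)*(-6 - 2) = 4*(-6 - 2) = 4*(-8) = -32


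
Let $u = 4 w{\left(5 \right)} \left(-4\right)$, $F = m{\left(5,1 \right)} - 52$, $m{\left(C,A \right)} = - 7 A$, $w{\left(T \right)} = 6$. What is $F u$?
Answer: $5664$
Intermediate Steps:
$F = -59$ ($F = \left(-7\right) 1 - 52 = -7 - 52 = -59$)
$u = -96$ ($u = 4 \cdot 6 \left(-4\right) = 24 \left(-4\right) = -96$)
$F u = \left(-59\right) \left(-96\right) = 5664$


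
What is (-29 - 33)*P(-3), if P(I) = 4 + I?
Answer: -62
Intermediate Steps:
(-29 - 33)*P(-3) = (-29 - 33)*(4 - 3) = -62*1 = -62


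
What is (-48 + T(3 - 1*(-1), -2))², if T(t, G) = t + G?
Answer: 2116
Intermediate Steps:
T(t, G) = G + t
(-48 + T(3 - 1*(-1), -2))² = (-48 + (-2 + (3 - 1*(-1))))² = (-48 + (-2 + (3 + 1)))² = (-48 + (-2 + 4))² = (-48 + 2)² = (-46)² = 2116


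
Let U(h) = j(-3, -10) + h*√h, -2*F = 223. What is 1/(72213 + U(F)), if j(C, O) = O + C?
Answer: 577600/41713809567 + 446*I*√446/41713809567 ≈ 1.3847e-5 + 2.258e-7*I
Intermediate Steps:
F = -223/2 (F = -½*223 = -223/2 ≈ -111.50)
j(C, O) = C + O
U(h) = -13 + h^(3/2) (U(h) = (-3 - 10) + h*√h = -13 + h^(3/2))
1/(72213 + U(F)) = 1/(72213 + (-13 + (-223/2)^(3/2))) = 1/(72213 + (-13 - 223*I*√446/4)) = 1/(72200 - 223*I*√446/4)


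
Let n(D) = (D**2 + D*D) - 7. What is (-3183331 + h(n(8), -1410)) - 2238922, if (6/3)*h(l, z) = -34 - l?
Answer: -10844661/2 ≈ -5.4223e+6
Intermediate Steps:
n(D) = -7 + 2*D**2 (n(D) = (D**2 + D**2) - 7 = 2*D**2 - 7 = -7 + 2*D**2)
h(l, z) = -17 - l/2 (h(l, z) = (-34 - l)/2 = -17 - l/2)
(-3183331 + h(n(8), -1410)) - 2238922 = (-3183331 + (-17 - (-7 + 2*8**2)/2)) - 2238922 = (-3183331 + (-17 - (-7 + 2*64)/2)) - 2238922 = (-3183331 + (-17 - (-7 + 128)/2)) - 2238922 = (-3183331 + (-17 - 1/2*121)) - 2238922 = (-3183331 + (-17 - 121/2)) - 2238922 = (-3183331 - 155/2) - 2238922 = -6366817/2 - 2238922 = -10844661/2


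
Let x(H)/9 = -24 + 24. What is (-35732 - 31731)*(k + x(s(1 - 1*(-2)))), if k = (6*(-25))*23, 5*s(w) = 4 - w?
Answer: 232747350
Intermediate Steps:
s(w) = 4/5 - w/5 (s(w) = (4 - w)/5 = 4/5 - w/5)
x(H) = 0 (x(H) = 9*(-24 + 24) = 9*0 = 0)
k = -3450 (k = -150*23 = -3450)
(-35732 - 31731)*(k + x(s(1 - 1*(-2)))) = (-35732 - 31731)*(-3450 + 0) = -67463*(-3450) = 232747350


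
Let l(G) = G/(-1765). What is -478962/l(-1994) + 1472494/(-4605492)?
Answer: -973334543706149/2295837762 ≈ -4.2396e+5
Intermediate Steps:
l(G) = -G/1765 (l(G) = G*(-1/1765) = -G/1765)
-478962/l(-1994) + 1472494/(-4605492) = -478962/((-1/1765*(-1994))) + 1472494/(-4605492) = -478962/1994/1765 + 1472494*(-1/4605492) = -478962*1765/1994 - 736247/2302746 = -422683965/997 - 736247/2302746 = -973334543706149/2295837762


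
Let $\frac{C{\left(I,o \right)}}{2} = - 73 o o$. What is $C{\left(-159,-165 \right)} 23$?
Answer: $-91421550$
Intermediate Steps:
$C{\left(I,o \right)} = - 146 o^{2}$ ($C{\left(I,o \right)} = 2 - 73 o o = 2 \left(- 73 o^{2}\right) = - 146 o^{2}$)
$C{\left(-159,-165 \right)} 23 = - 146 \left(-165\right)^{2} \cdot 23 = \left(-146\right) 27225 \cdot 23 = \left(-3974850\right) 23 = -91421550$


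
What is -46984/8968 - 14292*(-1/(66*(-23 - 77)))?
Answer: -4565261/616550 ≈ -7.4045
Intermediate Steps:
-46984/8968 - 14292*(-1/(66*(-23 - 77))) = -46984*1/8968 - 14292/((-66*(-100))) = -5873/1121 - 14292/6600 = -5873/1121 - 14292*1/6600 = -5873/1121 - 1191/550 = -4565261/616550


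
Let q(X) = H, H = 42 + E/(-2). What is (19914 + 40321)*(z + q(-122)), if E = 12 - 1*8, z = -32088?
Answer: -1930411280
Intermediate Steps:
E = 4 (E = 12 - 8 = 4)
H = 40 (H = 42 + 4/(-2) = 42 + 4*(-½) = 42 - 2 = 40)
q(X) = 40
(19914 + 40321)*(z + q(-122)) = (19914 + 40321)*(-32088 + 40) = 60235*(-32048) = -1930411280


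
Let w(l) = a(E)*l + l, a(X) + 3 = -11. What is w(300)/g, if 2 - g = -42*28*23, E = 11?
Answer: -78/541 ≈ -0.14418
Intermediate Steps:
a(X) = -14 (a(X) = -3 - 11 = -14)
g = 27050 (g = 2 - (-42*28)*23 = 2 - (-1176)*23 = 2 - 1*(-27048) = 2 + 27048 = 27050)
w(l) = -13*l (w(l) = -14*l + l = -13*l)
w(300)/g = -13*300/27050 = -3900*1/27050 = -78/541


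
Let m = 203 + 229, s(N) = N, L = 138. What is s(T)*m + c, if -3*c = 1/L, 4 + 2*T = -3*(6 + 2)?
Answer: -2503873/414 ≈ -6048.0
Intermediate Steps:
T = -14 (T = -2 + (-3*(6 + 2))/2 = -2 + (-3*8)/2 = -2 + (½)*(-24) = -2 - 12 = -14)
c = -1/414 (c = -⅓/138 = -⅓*1/138 = -1/414 ≈ -0.0024155)
m = 432
s(T)*m + c = -14*432 - 1/414 = -6048 - 1/414 = -2503873/414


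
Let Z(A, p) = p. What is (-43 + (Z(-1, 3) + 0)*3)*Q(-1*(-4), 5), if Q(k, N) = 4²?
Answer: -544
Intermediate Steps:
Q(k, N) = 16
(-43 + (Z(-1, 3) + 0)*3)*Q(-1*(-4), 5) = (-43 + (3 + 0)*3)*16 = (-43 + 3*3)*16 = (-43 + 9)*16 = -34*16 = -544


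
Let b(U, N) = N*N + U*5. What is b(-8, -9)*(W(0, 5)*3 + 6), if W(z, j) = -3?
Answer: -123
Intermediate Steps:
b(U, N) = N² + 5*U
b(-8, -9)*(W(0, 5)*3 + 6) = ((-9)² + 5*(-8))*(-3*3 + 6) = (81 - 40)*(-9 + 6) = 41*(-3) = -123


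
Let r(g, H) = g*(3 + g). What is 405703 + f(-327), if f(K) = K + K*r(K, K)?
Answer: -34239620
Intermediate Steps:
f(K) = K + K²*(3 + K) (f(K) = K + K*(K*(3 + K)) = K + K²*(3 + K))
405703 + f(-327) = 405703 - 327*(1 - 327*(3 - 327)) = 405703 - 327*(1 - 327*(-324)) = 405703 - 327*(1 + 105948) = 405703 - 327*105949 = 405703 - 34645323 = -34239620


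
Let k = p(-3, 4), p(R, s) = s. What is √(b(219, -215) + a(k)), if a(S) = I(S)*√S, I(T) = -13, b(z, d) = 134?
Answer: 6*√3 ≈ 10.392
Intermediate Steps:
k = 4
a(S) = -13*√S
√(b(219, -215) + a(k)) = √(134 - 13*√4) = √(134 - 13*2) = √(134 - 26) = √108 = 6*√3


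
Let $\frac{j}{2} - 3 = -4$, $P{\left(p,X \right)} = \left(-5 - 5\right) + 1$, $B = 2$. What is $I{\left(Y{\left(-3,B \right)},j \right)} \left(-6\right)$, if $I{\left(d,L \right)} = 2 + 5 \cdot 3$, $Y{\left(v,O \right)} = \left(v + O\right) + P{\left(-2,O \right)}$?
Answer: $-102$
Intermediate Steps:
$P{\left(p,X \right)} = -9$ ($P{\left(p,X \right)} = -10 + 1 = -9$)
$Y{\left(v,O \right)} = -9 + O + v$ ($Y{\left(v,O \right)} = \left(v + O\right) - 9 = \left(O + v\right) - 9 = -9 + O + v$)
$j = -2$ ($j = 6 + 2 \left(-4\right) = 6 - 8 = -2$)
$I{\left(d,L \right)} = 17$ ($I{\left(d,L \right)} = 2 + 15 = 17$)
$I{\left(Y{\left(-3,B \right)},j \right)} \left(-6\right) = 17 \left(-6\right) = -102$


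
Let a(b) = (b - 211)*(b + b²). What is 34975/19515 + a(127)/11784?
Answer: -218630543/1916373 ≈ -114.09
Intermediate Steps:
a(b) = (-211 + b)*(b + b²)
34975/19515 + a(127)/11784 = 34975/19515 + (127*(-211 + 127² - 210*127))/11784 = 34975*(1/19515) + (127*(-211 + 16129 - 26670))*(1/11784) = 6995/3903 + (127*(-10752))*(1/11784) = 6995/3903 - 1365504*1/11784 = 6995/3903 - 56896/491 = -218630543/1916373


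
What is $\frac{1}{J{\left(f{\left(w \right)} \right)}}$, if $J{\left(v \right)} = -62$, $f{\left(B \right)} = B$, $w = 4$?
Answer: $- \frac{1}{62} \approx -0.016129$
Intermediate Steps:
$\frac{1}{J{\left(f{\left(w \right)} \right)}} = \frac{1}{-62} = - \frac{1}{62}$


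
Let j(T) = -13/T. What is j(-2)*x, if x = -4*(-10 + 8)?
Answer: 52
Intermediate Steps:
x = 8 (x = -4*(-2) = 8)
j(-2)*x = -13/(-2)*8 = -13*(-½)*8 = (13/2)*8 = 52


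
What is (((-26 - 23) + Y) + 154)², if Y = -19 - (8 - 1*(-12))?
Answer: 4356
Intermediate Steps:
Y = -39 (Y = -19 - (8 + 12) = -19 - 1*20 = -19 - 20 = -39)
(((-26 - 23) + Y) + 154)² = (((-26 - 23) - 39) + 154)² = ((-49 - 39) + 154)² = (-88 + 154)² = 66² = 4356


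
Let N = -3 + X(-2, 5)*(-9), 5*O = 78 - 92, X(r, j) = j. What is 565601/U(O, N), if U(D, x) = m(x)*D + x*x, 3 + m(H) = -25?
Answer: 2828005/11912 ≈ 237.41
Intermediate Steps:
m(H) = -28 (m(H) = -3 - 25 = -28)
O = -14/5 (O = (78 - 92)/5 = (⅕)*(-14) = -14/5 ≈ -2.8000)
N = -48 (N = -3 + 5*(-9) = -3 - 45 = -48)
U(D, x) = x² - 28*D (U(D, x) = -28*D + x*x = -28*D + x² = x² - 28*D)
565601/U(O, N) = 565601/((-48)² - 28*(-14/5)) = 565601/(2304 + 392/5) = 565601/(11912/5) = 565601*(5/11912) = 2828005/11912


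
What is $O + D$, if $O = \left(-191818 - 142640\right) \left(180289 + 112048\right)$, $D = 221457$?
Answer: $-97774226889$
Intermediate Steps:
$O = -97774448346$ ($O = \left(-334458\right) 292337 = -97774448346$)
$O + D = -97774448346 + 221457 = -97774226889$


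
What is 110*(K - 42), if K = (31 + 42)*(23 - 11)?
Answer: 91740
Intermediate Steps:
K = 876 (K = 73*12 = 876)
110*(K - 42) = 110*(876 - 42) = 110*834 = 91740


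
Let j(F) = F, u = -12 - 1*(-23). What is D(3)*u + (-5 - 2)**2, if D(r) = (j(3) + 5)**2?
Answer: 753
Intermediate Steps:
u = 11 (u = -12 + 23 = 11)
D(r) = 64 (D(r) = (3 + 5)**2 = 8**2 = 64)
D(3)*u + (-5 - 2)**2 = 64*11 + (-5 - 2)**2 = 704 + (-7)**2 = 704 + 49 = 753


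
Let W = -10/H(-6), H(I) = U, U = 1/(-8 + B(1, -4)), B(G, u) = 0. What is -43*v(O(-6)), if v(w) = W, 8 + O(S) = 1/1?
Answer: -3440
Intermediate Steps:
O(S) = -7 (O(S) = -8 + 1/1 = -8 + 1 = -7)
U = -1/8 (U = 1/(-8 + 0) = 1/(-8) = -1/8 ≈ -0.12500)
H(I) = -1/8
W = 80 (W = -10/(-1/8) = -10*(-8) = 80)
v(w) = 80
-43*v(O(-6)) = -43*80 = -3440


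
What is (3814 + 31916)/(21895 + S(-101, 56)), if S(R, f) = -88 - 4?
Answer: 35730/21803 ≈ 1.6388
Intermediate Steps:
S(R, f) = -92
(3814 + 31916)/(21895 + S(-101, 56)) = (3814 + 31916)/(21895 - 92) = 35730/21803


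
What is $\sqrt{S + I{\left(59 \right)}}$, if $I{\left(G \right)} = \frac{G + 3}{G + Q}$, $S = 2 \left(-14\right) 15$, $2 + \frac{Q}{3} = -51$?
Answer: $\frac{i \sqrt{42062}}{10} \approx 20.509 i$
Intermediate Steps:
$Q = -159$ ($Q = -6 + 3 \left(-51\right) = -6 - 153 = -159$)
$S = -420$ ($S = \left(-28\right) 15 = -420$)
$I{\left(G \right)} = \frac{3 + G}{-159 + G}$ ($I{\left(G \right)} = \frac{G + 3}{G - 159} = \frac{3 + G}{-159 + G}$)
$\sqrt{S + I{\left(59 \right)}} = \sqrt{-420 + \frac{3 + 59}{-159 + 59}} = \sqrt{-420 + \frac{1}{-100} \cdot 62} = \sqrt{-420 - \frac{31}{50}} = \sqrt{- \frac{21031}{50}} = \frac{i \sqrt{42062}}{10}$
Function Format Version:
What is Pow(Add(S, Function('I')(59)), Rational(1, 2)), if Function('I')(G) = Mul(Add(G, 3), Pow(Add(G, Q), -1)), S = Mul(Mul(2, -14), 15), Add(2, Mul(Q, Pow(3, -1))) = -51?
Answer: Mul(Rational(1, 10), I, Pow(42062, Rational(1, 2))) ≈ Mul(20.509, I)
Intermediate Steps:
Q = -159 (Q = Add(-6, Mul(3, -51)) = Add(-6, -153) = -159)
S = -420 (S = Mul(-28, 15) = -420)
Function('I')(G) = Mul(Pow(Add(-159, G), -1), Add(3, G)) (Function('I')(G) = Mul(Add(G, 3), Pow(Add(G, -159), -1)) = Mul(Add(3, G), Pow(Add(-159, G), -1)) = Mul(Pow(Add(-159, G), -1), Add(3, G)))
Pow(Add(S, Function('I')(59)), Rational(1, 2)) = Pow(Add(-420, Mul(Pow(Add(-159, 59), -1), Add(3, 59))), Rational(1, 2)) = Pow(Add(-420, Mul(Pow(-100, -1), 62)), Rational(1, 2)) = Pow(Add(-420, Mul(Rational(-1, 100), 62)), Rational(1, 2)) = Pow(Add(-420, Rational(-31, 50)), Rational(1, 2)) = Pow(Rational(-21031, 50), Rational(1, 2)) = Mul(Rational(1, 10), I, Pow(42062, Rational(1, 2)))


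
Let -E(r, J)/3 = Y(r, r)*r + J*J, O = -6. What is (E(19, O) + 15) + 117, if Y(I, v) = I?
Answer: -1059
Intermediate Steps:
E(r, J) = -3*J² - 3*r² (E(r, J) = -3*(r*r + J*J) = -3*(r² + J²) = -3*(J² + r²) = -3*J² - 3*r²)
(E(19, O) + 15) + 117 = ((-3*(-6)² - 3*19²) + 15) + 117 = ((-3*36 - 3*361) + 15) + 117 = ((-108 - 1083) + 15) + 117 = (-1191 + 15) + 117 = -1176 + 117 = -1059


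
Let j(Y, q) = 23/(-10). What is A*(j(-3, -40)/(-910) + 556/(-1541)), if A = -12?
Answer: 15072471/3505775 ≈ 4.2993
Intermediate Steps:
j(Y, q) = -23/10 (j(Y, q) = 23*(-⅒) = -23/10)
A*(j(-3, -40)/(-910) + 556/(-1541)) = -12*(-23/10/(-910) + 556/(-1541)) = -12*(-23/10*(-1/910) + 556*(-1/1541)) = -12*(23/9100 - 556/1541) = -12*(-5024157/14023100) = 15072471/3505775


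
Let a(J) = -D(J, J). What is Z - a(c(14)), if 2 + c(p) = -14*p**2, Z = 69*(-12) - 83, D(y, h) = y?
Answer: -3657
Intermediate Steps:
Z = -911 (Z = -828 - 83 = -911)
c(p) = -2 - 14*p**2
a(J) = -J
Z - a(c(14)) = -911 - (-1)*(-2 - 14*14**2) = -911 - (-1)*(-2 - 14*196) = -911 - (-1)*(-2 - 2744) = -911 - (-1)*(-2746) = -911 - 1*2746 = -911 - 2746 = -3657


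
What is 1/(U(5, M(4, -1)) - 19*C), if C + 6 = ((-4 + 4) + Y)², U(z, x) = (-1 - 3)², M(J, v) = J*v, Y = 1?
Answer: 1/111 ≈ 0.0090090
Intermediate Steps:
U(z, x) = 16 (U(z, x) = (-4)² = 16)
C = -5 (C = -6 + ((-4 + 4) + 1)² = -6 + (0 + 1)² = -6 + 1² = -6 + 1 = -5)
1/(U(5, M(4, -1)) - 19*C) = 1/(16 - 19*(-5)) = 1/(16 + 95) = 1/111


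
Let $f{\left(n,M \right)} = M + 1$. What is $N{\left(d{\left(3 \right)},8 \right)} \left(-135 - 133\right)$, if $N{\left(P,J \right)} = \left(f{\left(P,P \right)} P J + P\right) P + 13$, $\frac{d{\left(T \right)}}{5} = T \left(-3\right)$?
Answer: $190484216$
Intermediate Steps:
$f{\left(n,M \right)} = 1 + M$
$d{\left(T \right)} = - 15 T$ ($d{\left(T \right)} = 5 T \left(-3\right) = 5 \left(- 3 T\right) = - 15 T$)
$N{\left(P,J \right)} = 13 + P \left(P + J P \left(1 + P\right)\right)$ ($N{\left(P,J \right)} = \left(\left(1 + P\right) P J + P\right) P + 13 = \left(P \left(1 + P\right) J + P\right) P + 13 = \left(J P \left(1 + P\right) + P\right) P + 13 = \left(P + J P \left(1 + P\right)\right) P + 13 = P \left(P + J P \left(1 + P\right)\right) + 13 = 13 + P \left(P + J P \left(1 + P\right)\right)$)
$N{\left(d{\left(3 \right)},8 \right)} \left(-135 - 133\right) = \left(13 + \left(\left(-15\right) 3\right)^{2} + 8 \left(\left(-15\right) 3\right)^{2} \left(1 - 45\right)\right) \left(-135 - 133\right) = \left(13 + \left(-45\right)^{2} + 8 \left(-45\right)^{2} \left(1 - 45\right)\right) \left(-268\right) = \left(13 + 2025 + 8 \cdot 2025 \left(-44\right)\right) \left(-268\right) = \left(13 + 2025 - 712800\right) \left(-268\right) = \left(-710762\right) \left(-268\right) = 190484216$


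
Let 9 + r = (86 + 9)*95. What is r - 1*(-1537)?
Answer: 10553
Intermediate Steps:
r = 9016 (r = -9 + (86 + 9)*95 = -9 + 95*95 = -9 + 9025 = 9016)
r - 1*(-1537) = 9016 - 1*(-1537) = 9016 + 1537 = 10553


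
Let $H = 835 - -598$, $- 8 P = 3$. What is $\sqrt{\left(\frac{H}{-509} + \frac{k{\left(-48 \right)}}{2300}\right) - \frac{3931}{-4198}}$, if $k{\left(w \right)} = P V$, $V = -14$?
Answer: $\frac{i \sqrt{453270892674819477}}{491459860} \approx 1.3699 i$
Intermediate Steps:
$P = - \frac{3}{8}$ ($P = \left(- \frac{1}{8}\right) 3 = - \frac{3}{8} \approx -0.375$)
$k{\left(w \right)} = \frac{21}{4}$ ($k{\left(w \right)} = \left(- \frac{3}{8}\right) \left(-14\right) = \frac{21}{4}$)
$H = 1433$ ($H = 835 + 598 = 1433$)
$\sqrt{\left(\frac{H}{-509} + \frac{k{\left(-48 \right)}}{2300}\right) - \frac{3931}{-4198}} = \sqrt{\left(\frac{1433}{-509} + \frac{21}{4 \cdot 2300}\right) - \frac{3931}{-4198}} = \sqrt{\left(1433 \left(- \frac{1}{509}\right) + \frac{21}{4} \cdot \frac{1}{2300}\right) - - \frac{3931}{4198}} = \sqrt{\left(- \frac{1433}{509} + \frac{21}{9200}\right) + \frac{3931}{4198}} = \sqrt{- \frac{13172911}{4682800} + \frac{3931}{4198}} = \sqrt{- \frac{18445896789}{9829197200}} = \frac{i \sqrt{453270892674819477}}{491459860}$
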